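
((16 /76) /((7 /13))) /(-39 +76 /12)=-0.01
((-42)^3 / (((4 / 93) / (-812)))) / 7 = 199815336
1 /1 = 1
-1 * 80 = -80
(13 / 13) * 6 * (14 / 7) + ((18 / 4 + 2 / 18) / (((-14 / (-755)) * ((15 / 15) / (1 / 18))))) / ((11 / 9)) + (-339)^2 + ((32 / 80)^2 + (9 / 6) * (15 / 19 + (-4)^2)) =302761069519 / 2633400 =114969.65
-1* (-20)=20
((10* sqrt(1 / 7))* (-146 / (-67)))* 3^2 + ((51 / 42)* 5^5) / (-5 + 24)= 13140* sqrt(7) / 469 + 53125 / 266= 273.84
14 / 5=2.80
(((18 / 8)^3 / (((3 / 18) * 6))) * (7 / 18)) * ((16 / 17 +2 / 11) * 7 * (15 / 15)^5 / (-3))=-138915 / 11968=-11.61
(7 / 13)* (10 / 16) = 35 / 104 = 0.34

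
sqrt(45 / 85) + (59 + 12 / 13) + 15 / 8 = 3* sqrt(17) / 17 + 6427 / 104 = 62.53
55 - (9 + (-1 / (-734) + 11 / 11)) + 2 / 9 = 298729 / 6606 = 45.22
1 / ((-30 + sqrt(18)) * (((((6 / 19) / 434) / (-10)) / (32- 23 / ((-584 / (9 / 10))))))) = 110194243 * sqrt(2) / 73584 + 550971215 / 36792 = 17093.13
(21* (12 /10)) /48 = 21 /40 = 0.52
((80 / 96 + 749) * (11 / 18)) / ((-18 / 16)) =-407.32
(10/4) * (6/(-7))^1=-15/7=-2.14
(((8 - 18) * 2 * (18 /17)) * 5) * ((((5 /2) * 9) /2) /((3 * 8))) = -3375 /68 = -49.63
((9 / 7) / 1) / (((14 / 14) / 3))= 27 / 7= 3.86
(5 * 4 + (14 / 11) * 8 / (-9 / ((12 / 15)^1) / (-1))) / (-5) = -10348 / 2475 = -4.18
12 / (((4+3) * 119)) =12 / 833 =0.01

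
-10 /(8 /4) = -5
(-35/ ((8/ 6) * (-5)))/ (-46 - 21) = -21/ 268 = -0.08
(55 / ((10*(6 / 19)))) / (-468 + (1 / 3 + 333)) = -0.13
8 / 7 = 1.14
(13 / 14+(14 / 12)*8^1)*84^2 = 72408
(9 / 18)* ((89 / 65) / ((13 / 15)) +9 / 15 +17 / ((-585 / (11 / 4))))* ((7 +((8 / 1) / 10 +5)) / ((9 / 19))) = 9709912 / 342225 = 28.37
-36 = -36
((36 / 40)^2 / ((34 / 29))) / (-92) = -2349 / 312800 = -0.01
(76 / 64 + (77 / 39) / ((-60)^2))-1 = 13201 / 70200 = 0.19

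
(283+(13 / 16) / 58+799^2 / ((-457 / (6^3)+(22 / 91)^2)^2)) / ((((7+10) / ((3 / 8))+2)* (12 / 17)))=32283279029645953524157 / 7137760523450780416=4522.89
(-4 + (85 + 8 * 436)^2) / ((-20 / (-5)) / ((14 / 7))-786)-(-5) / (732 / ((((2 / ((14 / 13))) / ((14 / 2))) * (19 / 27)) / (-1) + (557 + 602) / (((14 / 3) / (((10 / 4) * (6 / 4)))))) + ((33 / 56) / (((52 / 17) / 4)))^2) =-91995628017728150755 / 5650852896453744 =-16279.95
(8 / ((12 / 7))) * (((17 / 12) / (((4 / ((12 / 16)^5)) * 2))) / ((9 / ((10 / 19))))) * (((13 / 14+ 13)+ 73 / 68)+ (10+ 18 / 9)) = 192795 / 622592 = 0.31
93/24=31/8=3.88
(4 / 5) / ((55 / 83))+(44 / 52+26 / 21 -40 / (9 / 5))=-4263667 / 225225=-18.93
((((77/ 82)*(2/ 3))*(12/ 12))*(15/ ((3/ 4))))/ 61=0.21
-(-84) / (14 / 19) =114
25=25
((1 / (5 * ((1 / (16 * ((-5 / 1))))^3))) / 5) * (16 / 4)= -81920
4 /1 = 4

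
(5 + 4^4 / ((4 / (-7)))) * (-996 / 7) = 441228 / 7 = 63032.57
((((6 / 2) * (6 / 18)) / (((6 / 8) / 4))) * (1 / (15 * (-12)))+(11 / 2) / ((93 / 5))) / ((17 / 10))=131 / 837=0.16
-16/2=-8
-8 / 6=-4 / 3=-1.33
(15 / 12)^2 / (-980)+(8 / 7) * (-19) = -68101 / 3136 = -21.72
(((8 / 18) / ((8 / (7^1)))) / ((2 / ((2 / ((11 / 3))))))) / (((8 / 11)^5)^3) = 2658248835082687 / 211106232532992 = 12.59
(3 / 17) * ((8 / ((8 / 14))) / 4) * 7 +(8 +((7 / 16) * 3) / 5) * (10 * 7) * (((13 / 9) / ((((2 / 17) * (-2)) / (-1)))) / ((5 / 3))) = 2134.67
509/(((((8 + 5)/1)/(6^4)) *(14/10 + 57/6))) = 6596640/1417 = 4655.36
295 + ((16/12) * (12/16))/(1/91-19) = 509669/1728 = 294.95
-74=-74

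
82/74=41/37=1.11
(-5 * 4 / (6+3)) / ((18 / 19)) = -190 / 81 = -2.35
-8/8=-1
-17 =-17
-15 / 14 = -1.07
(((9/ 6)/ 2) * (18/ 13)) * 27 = 729/ 26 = 28.04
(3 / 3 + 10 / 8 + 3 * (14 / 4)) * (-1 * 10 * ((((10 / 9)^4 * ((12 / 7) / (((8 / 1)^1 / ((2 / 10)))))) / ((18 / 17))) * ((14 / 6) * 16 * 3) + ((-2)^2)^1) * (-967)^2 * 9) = -8533725073790 / 729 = -11706070060.07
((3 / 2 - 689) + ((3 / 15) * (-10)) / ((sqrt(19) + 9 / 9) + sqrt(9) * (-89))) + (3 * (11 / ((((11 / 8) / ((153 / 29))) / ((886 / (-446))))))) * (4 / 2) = -57329776055 / 48153282 + 2 * sqrt(19) / 70737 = -1190.57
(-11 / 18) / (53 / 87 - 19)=0.03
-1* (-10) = 10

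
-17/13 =-1.31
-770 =-770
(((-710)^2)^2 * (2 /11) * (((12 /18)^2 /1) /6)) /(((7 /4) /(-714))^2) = 18800578071040000 /33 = 569714487001212.12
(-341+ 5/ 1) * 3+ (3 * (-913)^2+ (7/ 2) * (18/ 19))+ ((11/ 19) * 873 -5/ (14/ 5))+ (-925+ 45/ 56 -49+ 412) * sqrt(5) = 665054783/ 266 -31427 * sqrt(5)/ 56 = 2498951.08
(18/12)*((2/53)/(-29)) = -3/1537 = -0.00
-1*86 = -86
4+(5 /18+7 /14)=43 /9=4.78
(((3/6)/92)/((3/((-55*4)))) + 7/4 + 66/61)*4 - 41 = -31.27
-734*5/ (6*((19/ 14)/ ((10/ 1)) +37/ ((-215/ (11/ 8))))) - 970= 3711550/ 729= 5091.29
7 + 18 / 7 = 67 / 7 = 9.57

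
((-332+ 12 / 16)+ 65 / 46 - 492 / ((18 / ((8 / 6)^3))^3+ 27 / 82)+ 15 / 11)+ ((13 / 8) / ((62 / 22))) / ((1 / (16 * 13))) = -117347571893179 / 559702675620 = -209.66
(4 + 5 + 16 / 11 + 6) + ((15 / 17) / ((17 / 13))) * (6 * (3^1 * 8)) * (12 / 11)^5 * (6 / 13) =3990718789 / 46543739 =85.74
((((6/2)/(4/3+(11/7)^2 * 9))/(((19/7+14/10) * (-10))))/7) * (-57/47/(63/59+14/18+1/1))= 1483083/7869819872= 0.00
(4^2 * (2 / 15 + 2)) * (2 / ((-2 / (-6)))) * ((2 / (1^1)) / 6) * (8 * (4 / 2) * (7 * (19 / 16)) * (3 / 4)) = 34048 / 5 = 6809.60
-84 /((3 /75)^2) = -52500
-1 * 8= -8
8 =8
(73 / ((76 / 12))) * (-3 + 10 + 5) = 2628 / 19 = 138.32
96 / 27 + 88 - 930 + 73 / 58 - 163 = -522097 / 522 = -1000.19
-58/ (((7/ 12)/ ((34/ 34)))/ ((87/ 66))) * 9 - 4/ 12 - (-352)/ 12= -88595/ 77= -1150.58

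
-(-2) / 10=1 / 5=0.20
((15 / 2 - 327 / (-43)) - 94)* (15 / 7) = -101775 / 602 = -169.06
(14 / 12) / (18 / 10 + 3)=35 / 144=0.24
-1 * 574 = -574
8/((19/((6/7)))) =48/133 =0.36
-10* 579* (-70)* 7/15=189140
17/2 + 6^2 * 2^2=305/2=152.50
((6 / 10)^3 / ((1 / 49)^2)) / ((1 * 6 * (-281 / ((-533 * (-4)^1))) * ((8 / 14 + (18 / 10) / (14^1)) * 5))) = -6581484 / 35125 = -187.37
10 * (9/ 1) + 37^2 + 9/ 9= 1460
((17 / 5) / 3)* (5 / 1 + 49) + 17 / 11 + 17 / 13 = 45798 / 715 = 64.05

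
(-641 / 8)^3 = -263374721 / 512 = -514403.75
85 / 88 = 0.97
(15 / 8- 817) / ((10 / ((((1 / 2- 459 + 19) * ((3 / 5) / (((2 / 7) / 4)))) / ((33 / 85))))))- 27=682079361 / 880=775090.18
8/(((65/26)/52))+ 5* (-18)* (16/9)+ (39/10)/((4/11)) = 137/8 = 17.12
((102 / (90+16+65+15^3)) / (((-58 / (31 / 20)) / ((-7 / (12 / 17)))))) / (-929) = -62713 / 7642622880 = -0.00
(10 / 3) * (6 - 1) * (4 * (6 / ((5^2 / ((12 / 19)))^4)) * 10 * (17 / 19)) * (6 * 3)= 203046912 / 7737809375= 0.03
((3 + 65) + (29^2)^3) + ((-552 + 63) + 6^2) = 594822936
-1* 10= -10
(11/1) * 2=22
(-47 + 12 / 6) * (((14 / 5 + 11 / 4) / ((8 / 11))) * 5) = -54945 / 32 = -1717.03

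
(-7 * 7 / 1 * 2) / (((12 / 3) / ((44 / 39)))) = -1078 / 39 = -27.64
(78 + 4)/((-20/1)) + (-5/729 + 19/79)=-2226671/575910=-3.87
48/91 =0.53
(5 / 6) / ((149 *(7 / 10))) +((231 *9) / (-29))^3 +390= -28087240502716 / 76313181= -368052.28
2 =2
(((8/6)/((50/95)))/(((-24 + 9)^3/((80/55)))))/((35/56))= -4864/2784375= -0.00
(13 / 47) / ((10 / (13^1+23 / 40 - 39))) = -13221 / 18800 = -0.70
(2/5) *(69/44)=69/110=0.63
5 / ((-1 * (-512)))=5 / 512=0.01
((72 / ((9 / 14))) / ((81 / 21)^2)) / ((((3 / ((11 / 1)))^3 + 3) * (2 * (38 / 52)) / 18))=30.70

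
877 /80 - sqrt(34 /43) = 877 /80 - sqrt(1462) /43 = 10.07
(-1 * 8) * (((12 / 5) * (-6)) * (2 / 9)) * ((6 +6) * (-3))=-4608 / 5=-921.60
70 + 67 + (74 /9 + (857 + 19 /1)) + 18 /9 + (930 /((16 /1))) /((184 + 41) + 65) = 1023.42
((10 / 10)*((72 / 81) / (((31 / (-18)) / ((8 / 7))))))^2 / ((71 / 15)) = 245760 / 3343319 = 0.07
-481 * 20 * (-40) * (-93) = -35786400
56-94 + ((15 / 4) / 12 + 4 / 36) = -5411 / 144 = -37.58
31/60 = 0.52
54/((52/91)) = 189/2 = 94.50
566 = 566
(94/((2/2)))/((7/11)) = 1034/7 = 147.71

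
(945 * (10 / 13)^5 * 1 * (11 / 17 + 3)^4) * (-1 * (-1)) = 1396363752000000 / 31010762653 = 45028.36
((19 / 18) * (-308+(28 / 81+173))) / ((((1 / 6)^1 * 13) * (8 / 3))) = -15941 / 648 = -24.60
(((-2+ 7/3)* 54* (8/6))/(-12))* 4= -8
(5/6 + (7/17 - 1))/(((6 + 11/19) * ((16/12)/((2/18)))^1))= 19/6120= 0.00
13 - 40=-27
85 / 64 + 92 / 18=3709 / 576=6.44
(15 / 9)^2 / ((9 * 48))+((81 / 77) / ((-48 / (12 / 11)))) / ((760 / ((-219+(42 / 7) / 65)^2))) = -3968109360953 / 2643564924000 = -1.50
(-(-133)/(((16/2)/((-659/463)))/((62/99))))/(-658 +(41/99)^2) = 0.02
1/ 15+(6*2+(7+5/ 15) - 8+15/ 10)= 129/ 10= 12.90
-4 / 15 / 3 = -4 / 45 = -0.09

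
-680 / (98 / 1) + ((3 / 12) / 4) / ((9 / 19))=-48029 / 7056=-6.81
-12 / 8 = -3 / 2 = -1.50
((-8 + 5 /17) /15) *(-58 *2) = 15196 /255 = 59.59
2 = 2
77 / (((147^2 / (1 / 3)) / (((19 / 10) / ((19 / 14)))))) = 11 / 6615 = 0.00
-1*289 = -289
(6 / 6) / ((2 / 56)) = 28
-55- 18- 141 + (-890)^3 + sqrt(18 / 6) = -704969214 + sqrt(3) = -704969212.27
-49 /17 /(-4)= 49 /68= 0.72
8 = 8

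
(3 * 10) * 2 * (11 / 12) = 55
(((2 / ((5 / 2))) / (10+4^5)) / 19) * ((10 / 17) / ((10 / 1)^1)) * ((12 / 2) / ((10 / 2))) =0.00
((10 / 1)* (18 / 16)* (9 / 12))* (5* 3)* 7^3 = 694575 / 16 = 43410.94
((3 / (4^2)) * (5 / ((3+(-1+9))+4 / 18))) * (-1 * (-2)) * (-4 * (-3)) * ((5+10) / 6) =2025 / 404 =5.01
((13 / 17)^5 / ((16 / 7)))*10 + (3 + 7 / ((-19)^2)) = 17072440095 / 4100547016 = 4.16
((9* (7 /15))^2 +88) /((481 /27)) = 71307 /12025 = 5.93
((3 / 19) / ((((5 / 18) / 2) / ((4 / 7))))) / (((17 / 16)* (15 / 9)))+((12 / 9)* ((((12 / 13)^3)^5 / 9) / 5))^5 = 910723242423938661394336392592432104001030241110190917495706838353429743992306256043847936 / 2482572881466778970221813741427494867105443254055753497735321967957327778011016577513678125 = 0.37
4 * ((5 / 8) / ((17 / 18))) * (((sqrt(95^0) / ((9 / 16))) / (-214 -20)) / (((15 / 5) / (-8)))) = 320 / 5967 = 0.05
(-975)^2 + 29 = 950654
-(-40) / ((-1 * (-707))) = 40 / 707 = 0.06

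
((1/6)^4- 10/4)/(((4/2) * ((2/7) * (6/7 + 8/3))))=-158711/127872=-1.24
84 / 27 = 28 / 9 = 3.11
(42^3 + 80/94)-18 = 3481330/47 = 74070.85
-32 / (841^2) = -32 / 707281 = -0.00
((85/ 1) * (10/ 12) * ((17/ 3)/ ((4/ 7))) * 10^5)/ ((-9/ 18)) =-1264375000/ 9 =-140486111.11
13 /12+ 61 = 745 /12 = 62.08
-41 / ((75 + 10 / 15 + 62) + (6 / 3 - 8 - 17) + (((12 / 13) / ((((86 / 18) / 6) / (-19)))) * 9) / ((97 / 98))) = 6669429 / 13924840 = 0.48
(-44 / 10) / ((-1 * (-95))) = -22 / 475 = -0.05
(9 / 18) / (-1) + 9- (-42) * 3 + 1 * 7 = 283 / 2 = 141.50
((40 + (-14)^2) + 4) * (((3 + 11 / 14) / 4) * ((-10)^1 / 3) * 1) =-757.14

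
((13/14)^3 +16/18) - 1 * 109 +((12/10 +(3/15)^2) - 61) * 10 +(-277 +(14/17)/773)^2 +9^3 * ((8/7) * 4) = 1692129541054170857/21323252585880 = 79356.07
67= 67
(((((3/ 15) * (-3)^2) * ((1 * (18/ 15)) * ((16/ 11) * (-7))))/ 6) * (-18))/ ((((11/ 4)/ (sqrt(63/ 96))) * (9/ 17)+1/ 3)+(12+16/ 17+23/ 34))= 18434703168/ 3833301725 - 33312384 * sqrt(42)/ 348481975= 4.19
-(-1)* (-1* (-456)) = 456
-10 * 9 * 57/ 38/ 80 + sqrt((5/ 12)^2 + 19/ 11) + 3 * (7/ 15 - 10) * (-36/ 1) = sqrt(33121)/ 132 + 82233/ 80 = 1029.29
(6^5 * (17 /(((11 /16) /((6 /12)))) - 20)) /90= -36288 /55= -659.78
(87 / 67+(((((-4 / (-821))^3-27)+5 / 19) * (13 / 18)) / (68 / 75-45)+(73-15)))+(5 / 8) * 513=21266684857587364321 / 55911779101009704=380.36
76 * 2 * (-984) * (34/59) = -86191.73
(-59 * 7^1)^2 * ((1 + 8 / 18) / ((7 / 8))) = 2534168 / 9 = 281574.22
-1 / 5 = -0.20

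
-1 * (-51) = 51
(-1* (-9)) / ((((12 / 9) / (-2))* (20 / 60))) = -81 / 2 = -40.50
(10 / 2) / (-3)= -5 / 3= -1.67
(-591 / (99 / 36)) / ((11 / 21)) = -49644 / 121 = -410.28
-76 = -76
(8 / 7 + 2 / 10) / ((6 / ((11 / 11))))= 47 / 210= 0.22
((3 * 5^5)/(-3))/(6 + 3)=-3125/9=-347.22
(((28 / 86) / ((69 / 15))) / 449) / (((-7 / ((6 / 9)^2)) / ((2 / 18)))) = -0.00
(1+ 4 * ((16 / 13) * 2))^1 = 141 / 13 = 10.85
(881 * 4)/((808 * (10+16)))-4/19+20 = 1991491/99788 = 19.96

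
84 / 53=1.58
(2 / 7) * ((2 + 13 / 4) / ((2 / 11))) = 33 / 4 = 8.25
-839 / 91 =-9.22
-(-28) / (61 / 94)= 2632 / 61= 43.15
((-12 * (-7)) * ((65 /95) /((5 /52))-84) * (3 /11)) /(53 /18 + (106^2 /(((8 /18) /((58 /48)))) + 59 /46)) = -277095168 /4806456695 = -0.06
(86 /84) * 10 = 10.24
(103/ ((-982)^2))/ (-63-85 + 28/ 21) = -0.00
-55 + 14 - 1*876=-917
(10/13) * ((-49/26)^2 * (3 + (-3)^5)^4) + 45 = 19914854498865/2197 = 9064567364.07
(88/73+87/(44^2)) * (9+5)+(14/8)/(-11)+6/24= 17.60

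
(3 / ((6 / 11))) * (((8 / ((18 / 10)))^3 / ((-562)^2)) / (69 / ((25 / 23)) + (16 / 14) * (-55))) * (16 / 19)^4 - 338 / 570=-2419290332354197 / 4088378297283705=-0.59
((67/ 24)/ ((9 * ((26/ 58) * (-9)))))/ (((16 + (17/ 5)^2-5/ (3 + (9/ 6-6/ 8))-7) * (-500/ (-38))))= -36917/ 121474080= -0.00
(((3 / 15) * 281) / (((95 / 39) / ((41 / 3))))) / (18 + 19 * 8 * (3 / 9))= 4.59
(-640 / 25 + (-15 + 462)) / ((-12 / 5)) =-2107 / 12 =-175.58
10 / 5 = 2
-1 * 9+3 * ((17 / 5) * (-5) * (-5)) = 246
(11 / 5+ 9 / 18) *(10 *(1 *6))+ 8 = 170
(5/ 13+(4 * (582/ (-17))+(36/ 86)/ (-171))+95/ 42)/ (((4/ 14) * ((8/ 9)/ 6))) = -9165850695/ 2888912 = -3172.77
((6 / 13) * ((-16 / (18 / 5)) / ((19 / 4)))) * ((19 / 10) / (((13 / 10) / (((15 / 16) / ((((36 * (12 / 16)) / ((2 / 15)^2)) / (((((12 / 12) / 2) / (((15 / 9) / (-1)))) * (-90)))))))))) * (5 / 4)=-20 / 1521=-0.01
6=6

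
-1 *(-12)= 12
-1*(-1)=1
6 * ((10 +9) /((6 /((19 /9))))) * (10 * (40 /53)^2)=5776000 /25281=228.47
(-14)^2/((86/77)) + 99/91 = 690943/3913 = 176.58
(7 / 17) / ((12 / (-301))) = -2107 / 204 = -10.33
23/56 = 0.41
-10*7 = -70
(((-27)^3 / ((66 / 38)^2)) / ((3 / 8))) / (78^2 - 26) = -1052676 / 366509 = -2.87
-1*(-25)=25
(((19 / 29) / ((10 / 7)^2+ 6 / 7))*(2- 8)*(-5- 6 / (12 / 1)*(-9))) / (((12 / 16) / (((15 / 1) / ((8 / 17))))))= 28.83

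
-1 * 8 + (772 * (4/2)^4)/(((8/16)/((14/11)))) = 345768/11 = 31433.45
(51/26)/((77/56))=204/143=1.43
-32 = -32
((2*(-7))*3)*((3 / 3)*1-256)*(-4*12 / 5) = -102816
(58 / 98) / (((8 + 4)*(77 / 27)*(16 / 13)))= 3393 / 241472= 0.01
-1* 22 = -22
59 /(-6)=-59 /6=-9.83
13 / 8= 1.62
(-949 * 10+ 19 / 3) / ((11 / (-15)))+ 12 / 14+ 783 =13716.13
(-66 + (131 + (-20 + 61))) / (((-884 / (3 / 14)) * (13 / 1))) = -0.00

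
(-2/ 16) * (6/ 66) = -1/ 88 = -0.01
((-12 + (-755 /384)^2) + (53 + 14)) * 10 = 43400525 /73728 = 588.66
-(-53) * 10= 530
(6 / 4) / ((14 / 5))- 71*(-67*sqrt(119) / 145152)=4757*sqrt(119) / 145152+15 / 28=0.89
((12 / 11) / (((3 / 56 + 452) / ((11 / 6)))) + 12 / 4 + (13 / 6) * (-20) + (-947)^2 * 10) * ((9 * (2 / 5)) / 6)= 681078532271 / 126575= 5380829.80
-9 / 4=-2.25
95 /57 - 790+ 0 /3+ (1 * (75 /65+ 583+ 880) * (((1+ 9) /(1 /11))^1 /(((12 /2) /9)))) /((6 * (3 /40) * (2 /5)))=17437585 /13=1341352.69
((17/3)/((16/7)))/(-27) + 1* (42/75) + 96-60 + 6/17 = 20281073/550800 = 36.82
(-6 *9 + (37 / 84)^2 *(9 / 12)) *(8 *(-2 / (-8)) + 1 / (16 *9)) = -146425607 / 1354752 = -108.08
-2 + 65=63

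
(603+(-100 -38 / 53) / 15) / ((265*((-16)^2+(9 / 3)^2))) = 474047 / 55828875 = 0.01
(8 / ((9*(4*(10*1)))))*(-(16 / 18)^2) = -64 / 3645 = -0.02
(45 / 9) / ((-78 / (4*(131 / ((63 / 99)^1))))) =-14410 / 273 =-52.78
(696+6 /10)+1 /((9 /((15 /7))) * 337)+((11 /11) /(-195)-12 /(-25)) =534430419 /766675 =697.08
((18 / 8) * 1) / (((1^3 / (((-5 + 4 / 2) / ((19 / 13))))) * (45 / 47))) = -1833 / 380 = -4.82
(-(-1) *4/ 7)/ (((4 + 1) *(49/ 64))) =256/ 1715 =0.15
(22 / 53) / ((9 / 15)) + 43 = 6947 / 159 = 43.69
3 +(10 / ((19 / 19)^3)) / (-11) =23 / 11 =2.09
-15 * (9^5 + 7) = -885840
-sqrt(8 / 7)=-2*sqrt(14) / 7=-1.07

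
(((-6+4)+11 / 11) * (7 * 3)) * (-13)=273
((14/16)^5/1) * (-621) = -10437147/32768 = -318.52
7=7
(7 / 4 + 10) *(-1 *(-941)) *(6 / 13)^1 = 132681 / 26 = 5103.12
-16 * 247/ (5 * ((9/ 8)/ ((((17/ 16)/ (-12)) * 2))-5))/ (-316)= -0.22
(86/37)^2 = 7396/1369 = 5.40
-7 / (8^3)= -7 / 512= -0.01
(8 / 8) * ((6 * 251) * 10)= 15060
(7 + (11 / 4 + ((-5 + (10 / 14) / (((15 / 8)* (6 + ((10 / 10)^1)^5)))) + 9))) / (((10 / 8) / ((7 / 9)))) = 8.59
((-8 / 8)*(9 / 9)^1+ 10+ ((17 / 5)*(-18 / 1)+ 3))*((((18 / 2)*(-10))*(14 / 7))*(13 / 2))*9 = 518076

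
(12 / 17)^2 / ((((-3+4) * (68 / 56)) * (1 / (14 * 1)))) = 28224 / 4913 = 5.74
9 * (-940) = -8460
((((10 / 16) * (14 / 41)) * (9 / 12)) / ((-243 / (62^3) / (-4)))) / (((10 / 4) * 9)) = 834148 / 29889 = 27.91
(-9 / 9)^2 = 1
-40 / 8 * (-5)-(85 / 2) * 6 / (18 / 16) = -605 / 3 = -201.67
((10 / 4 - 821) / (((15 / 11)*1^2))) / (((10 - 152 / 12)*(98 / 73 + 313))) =1314511 / 1835760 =0.72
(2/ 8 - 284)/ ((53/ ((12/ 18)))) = -1135/ 318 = -3.57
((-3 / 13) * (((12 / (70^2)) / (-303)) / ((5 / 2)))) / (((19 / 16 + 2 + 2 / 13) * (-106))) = -48 / 22787051875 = -0.00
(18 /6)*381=1143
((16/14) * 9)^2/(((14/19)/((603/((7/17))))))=504841248/2401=210262.91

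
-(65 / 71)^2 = -4225 / 5041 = -0.84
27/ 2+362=751/ 2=375.50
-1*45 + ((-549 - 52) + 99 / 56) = -36077 / 56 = -644.23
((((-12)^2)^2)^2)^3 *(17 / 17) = 79496847203390844133441536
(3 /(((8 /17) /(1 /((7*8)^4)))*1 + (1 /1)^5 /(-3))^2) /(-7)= -0.00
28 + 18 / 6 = 31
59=59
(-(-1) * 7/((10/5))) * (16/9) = 56/9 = 6.22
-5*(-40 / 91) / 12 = 50 / 273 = 0.18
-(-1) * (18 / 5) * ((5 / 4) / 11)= 9 / 22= 0.41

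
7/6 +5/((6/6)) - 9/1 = -17/6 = -2.83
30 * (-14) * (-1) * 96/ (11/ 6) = 241920/ 11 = 21992.73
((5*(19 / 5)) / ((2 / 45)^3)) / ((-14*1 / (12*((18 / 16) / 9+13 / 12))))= -50209875 / 224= -224151.23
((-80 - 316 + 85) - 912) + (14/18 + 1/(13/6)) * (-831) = -87862/39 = -2252.87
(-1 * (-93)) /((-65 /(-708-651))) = 126387 /65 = 1944.42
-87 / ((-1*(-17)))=-87 / 17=-5.12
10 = 10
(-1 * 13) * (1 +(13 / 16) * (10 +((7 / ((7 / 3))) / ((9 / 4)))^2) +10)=-19253 / 72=-267.40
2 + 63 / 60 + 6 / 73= 4573 / 1460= 3.13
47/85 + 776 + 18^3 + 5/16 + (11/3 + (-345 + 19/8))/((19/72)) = 137582283/25840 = 5324.39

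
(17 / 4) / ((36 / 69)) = 391 / 48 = 8.15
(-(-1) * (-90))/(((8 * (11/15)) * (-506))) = 675/22264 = 0.03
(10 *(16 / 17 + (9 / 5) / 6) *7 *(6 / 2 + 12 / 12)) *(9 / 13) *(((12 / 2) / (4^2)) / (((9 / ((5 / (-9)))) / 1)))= -7385 / 1326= -5.57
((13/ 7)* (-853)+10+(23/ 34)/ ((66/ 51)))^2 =2476280.31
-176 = -176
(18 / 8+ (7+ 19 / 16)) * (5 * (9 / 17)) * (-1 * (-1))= 7515 / 272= 27.63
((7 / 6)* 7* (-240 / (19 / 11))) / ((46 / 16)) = -172480 / 437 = -394.69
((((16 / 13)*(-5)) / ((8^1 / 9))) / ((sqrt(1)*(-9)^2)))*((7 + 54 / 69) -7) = -20 / 299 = -0.07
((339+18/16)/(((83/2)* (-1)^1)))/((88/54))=-73467/14608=-5.03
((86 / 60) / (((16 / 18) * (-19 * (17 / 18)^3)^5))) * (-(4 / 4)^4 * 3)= 163184369911048525824 / 35438214277102016876157535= 0.00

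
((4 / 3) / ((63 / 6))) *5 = 40 / 63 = 0.63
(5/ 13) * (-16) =-80/ 13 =-6.15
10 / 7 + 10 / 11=180 / 77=2.34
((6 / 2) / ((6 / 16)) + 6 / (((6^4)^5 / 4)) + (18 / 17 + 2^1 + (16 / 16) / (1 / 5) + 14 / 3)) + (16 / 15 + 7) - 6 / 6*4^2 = 165644289326186581 / 12948894475223040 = 12.79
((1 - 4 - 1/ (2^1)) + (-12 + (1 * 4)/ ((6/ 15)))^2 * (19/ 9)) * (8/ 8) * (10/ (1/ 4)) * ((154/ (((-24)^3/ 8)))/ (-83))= 34265/ 161352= 0.21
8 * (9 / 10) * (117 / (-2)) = -421.20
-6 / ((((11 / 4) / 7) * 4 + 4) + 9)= -7 / 17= -0.41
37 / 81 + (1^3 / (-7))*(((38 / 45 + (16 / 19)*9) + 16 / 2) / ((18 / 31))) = -27578 / 7695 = -3.58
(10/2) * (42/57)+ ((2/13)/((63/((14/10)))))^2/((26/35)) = 62285216/16905915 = 3.68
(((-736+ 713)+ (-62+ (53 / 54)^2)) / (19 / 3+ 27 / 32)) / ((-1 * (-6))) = -980204 / 502281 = -1.95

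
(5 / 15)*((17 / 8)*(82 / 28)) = 697 / 336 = 2.07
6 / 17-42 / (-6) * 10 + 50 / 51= 214 / 3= 71.33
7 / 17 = 0.41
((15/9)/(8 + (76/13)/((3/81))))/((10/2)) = 13/6468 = 0.00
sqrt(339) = 18.41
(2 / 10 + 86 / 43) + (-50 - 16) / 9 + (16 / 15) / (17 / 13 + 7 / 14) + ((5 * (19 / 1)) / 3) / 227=-704756 / 160035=-4.40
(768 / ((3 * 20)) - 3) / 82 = 0.12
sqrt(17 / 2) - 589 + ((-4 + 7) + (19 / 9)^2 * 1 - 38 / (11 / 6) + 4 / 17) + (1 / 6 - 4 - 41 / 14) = -64550147 / 106029 + sqrt(34) / 2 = -605.88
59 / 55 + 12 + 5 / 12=13.49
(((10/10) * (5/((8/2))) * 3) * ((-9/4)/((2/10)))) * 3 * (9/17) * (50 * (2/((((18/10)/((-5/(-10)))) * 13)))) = -253125/1768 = -143.17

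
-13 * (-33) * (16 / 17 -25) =-175461 / 17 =-10321.24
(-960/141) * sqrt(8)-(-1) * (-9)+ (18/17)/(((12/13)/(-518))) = -10254/17-640 * sqrt(2)/47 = -622.43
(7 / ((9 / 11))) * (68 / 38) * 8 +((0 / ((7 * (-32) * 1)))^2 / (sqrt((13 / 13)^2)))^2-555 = -73961 / 171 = -432.52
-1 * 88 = -88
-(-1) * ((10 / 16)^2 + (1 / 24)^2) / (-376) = -0.00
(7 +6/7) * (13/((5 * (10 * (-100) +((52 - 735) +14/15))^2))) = 32175/4456223527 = 0.00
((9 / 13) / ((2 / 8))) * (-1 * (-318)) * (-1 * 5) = -57240 / 13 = -4403.08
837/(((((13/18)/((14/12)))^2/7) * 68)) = 2583819/11492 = 224.84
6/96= 1/16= 0.06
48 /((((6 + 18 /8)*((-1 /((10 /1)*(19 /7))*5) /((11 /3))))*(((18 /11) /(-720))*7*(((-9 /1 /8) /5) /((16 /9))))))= -684851200 /11907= -57516.69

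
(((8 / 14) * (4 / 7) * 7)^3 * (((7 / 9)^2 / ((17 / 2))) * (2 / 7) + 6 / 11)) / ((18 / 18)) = 35102720 / 5195421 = 6.76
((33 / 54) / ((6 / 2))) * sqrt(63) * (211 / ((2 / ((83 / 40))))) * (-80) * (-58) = 5586647 * sqrt(7) / 9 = 1642319.85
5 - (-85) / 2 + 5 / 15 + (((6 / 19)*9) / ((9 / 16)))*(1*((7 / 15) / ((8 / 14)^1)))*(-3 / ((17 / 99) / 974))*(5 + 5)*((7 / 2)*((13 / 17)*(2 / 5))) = -123821618207 / 164730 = -751664.05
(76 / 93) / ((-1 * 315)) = -76 / 29295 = -0.00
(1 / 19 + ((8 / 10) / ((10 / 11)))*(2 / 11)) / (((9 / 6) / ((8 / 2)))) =808 / 1425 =0.57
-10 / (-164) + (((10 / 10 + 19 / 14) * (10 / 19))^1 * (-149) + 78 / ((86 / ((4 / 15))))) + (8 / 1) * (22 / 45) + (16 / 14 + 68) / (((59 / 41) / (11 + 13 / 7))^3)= 73043096672279048677 / 1486608520640670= 49134.05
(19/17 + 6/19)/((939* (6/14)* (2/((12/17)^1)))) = 6482/5156049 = 0.00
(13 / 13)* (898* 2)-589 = 1207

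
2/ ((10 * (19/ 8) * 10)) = 4/ 475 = 0.01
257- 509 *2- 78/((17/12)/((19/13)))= -14305/17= -841.47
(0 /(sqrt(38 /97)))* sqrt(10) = 0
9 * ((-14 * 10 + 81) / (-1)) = 531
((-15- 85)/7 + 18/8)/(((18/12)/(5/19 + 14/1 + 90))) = -95371/114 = -836.59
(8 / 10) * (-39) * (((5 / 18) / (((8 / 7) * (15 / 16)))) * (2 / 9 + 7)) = -4732 / 81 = -58.42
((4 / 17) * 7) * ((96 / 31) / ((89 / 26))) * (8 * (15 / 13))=645120 / 46903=13.75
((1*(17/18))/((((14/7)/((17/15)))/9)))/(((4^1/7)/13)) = 26299/240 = 109.58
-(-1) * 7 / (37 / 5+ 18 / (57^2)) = 12635 / 13367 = 0.95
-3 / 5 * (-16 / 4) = 12 / 5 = 2.40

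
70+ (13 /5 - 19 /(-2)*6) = 648 /5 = 129.60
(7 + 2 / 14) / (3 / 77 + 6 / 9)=1650 / 163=10.12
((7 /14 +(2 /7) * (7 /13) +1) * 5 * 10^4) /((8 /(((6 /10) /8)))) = 775.24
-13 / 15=-0.87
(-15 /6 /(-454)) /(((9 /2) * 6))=5 /24516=0.00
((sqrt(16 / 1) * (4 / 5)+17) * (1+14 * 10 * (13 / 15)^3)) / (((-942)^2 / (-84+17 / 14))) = -7280016269 / 41927949000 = -0.17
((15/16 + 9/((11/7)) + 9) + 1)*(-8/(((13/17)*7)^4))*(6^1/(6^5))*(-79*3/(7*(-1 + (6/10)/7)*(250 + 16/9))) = -13823143105/750138285152256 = -0.00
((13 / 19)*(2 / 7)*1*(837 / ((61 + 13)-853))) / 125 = -0.00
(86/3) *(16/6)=688/9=76.44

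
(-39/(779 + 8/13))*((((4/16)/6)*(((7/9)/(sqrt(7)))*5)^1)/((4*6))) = -169*sqrt(7)/3502656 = -0.00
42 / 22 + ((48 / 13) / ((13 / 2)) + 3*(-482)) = -1443.52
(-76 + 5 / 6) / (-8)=451 / 48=9.40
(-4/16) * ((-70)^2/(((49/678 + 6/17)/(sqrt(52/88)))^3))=-468934238370150 * sqrt(286)/1095711262217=-7237.67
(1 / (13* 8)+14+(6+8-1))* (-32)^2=359552 / 13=27657.85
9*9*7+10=577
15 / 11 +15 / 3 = 70 / 11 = 6.36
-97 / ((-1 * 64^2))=97 / 4096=0.02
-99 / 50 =-1.98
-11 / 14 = -0.79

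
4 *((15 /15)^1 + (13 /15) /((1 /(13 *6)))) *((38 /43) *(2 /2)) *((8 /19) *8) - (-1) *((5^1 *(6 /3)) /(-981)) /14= 1205953997 /1476405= 816.82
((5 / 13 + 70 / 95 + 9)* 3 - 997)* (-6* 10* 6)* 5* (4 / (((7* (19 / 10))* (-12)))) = -1432554000 / 32851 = -43607.62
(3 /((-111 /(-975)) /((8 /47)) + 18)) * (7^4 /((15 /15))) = 385.83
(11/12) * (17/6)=187/72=2.60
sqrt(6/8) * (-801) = -801 * sqrt(3)/2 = -693.69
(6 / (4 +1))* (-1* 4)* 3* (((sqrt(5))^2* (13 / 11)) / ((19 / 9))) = -8424 / 209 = -40.31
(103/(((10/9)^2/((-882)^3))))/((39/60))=-5724373980024/65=-88067292000.37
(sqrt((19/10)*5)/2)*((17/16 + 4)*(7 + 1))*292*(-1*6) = -17739*sqrt(38) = -109350.54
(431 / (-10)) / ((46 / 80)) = -1724 / 23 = -74.96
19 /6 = 3.17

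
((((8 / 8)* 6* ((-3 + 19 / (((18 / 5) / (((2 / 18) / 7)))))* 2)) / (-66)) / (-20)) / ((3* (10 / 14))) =-3307 / 267300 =-0.01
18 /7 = 2.57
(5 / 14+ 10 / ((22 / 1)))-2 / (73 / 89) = -1.63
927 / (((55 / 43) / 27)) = 1076247 / 55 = 19568.13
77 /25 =3.08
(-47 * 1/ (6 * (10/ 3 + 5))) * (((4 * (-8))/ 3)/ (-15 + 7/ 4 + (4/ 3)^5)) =-243648/ 219575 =-1.11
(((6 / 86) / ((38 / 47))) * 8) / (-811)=-564 / 662587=-0.00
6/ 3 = 2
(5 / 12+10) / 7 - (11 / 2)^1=-337 / 84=-4.01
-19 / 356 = -0.05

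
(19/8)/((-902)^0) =19/8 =2.38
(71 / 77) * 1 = 71 / 77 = 0.92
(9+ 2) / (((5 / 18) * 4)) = 99 / 10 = 9.90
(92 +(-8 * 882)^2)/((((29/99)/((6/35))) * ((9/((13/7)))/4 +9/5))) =56956588832/5887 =9674976.87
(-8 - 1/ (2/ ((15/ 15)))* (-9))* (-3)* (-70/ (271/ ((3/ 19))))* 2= -4410/ 5149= -0.86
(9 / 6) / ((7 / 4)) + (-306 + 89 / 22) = -46369 / 154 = -301.10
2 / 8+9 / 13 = 49 / 52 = 0.94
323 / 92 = 3.51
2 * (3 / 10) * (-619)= -1857 / 5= -371.40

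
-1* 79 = -79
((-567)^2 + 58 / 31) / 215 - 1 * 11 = 9892902 / 6665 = 1484.31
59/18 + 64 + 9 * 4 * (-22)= -13045/18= -724.72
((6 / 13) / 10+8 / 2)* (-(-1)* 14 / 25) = 3682 / 1625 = 2.27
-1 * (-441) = 441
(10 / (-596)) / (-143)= 5 / 42614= 0.00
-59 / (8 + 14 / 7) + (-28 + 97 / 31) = -30.77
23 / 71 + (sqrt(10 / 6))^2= 424 / 213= 1.99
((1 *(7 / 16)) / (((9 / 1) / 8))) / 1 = 7 / 18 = 0.39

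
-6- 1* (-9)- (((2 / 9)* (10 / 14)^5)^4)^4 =225343277643478303143554040796517746979240016717966284724939883061319727500882859523 / 75114425881159434381186487269126724833803351327323544811165670655856575833627619841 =3.00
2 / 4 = 0.50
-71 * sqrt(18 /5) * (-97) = 20661 * sqrt(10) /5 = 13067.16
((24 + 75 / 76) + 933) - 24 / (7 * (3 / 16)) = 499921 / 532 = 939.70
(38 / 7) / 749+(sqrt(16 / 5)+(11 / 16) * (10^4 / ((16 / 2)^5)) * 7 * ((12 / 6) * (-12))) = -756802477 / 21475328+4 * sqrt(5) / 5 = -33.45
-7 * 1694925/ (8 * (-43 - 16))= 11864475/ 472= 25136.60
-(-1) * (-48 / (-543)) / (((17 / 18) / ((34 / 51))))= 192 / 3077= 0.06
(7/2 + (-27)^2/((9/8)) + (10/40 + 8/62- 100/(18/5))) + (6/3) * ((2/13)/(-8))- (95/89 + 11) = 790215775/1291212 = 612.00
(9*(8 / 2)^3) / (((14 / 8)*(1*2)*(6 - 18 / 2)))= -384 / 7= -54.86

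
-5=-5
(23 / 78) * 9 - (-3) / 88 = 2.69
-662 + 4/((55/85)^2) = -78946/121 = -652.45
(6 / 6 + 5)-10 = -4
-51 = -51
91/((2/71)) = 6461/2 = 3230.50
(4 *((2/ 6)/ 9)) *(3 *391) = 1564/ 9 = 173.78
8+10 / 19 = 162 / 19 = 8.53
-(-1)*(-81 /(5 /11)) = -891 /5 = -178.20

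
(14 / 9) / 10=7 / 45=0.16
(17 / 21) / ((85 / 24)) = 0.23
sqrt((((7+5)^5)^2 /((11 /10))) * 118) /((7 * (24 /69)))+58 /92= 29 /46+1430784 * sqrt(3245) /77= 1058500.24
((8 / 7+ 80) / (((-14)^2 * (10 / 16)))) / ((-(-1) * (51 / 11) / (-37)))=-462352 / 87465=-5.29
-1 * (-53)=53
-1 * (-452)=452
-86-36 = -122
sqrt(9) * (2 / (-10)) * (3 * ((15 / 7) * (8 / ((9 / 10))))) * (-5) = 1200 / 7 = 171.43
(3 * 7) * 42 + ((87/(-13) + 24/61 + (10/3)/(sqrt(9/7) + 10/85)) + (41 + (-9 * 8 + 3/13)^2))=2890 * sqrt(7)/2573 + 482799694199/79575171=6070.19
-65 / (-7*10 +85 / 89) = 1157 / 1229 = 0.94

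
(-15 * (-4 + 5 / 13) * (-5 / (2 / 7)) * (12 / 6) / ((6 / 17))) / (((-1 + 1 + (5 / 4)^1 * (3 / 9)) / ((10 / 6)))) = -279650 / 13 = -21511.54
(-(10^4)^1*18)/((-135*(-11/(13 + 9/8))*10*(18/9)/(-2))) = 5650/33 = 171.21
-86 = -86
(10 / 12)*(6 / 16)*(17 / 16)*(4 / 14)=0.09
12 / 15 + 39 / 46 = 379 / 230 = 1.65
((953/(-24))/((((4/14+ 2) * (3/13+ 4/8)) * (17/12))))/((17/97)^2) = -546.33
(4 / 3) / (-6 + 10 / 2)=-4 / 3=-1.33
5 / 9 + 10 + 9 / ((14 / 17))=2707 / 126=21.48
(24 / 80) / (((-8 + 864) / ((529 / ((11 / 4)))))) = 1587 / 23540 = 0.07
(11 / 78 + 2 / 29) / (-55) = -95 / 24882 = -0.00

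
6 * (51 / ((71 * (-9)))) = -34 / 71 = -0.48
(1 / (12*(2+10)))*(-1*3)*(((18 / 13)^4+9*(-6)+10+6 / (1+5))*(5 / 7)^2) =28078675 / 67175472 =0.42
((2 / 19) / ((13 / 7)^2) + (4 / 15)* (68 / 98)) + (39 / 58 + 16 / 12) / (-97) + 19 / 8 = 136489606679 / 53111352840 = 2.57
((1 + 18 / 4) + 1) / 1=13 / 2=6.50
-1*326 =-326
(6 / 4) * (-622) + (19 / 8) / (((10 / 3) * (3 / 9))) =-74469 / 80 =-930.86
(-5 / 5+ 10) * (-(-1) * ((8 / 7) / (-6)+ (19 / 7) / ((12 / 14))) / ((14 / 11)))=4125 / 196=21.05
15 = 15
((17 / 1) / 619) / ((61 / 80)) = 1360 / 37759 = 0.04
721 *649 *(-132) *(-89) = 5497229892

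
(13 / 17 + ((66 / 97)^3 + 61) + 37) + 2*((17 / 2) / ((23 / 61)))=51446616494 / 356855143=144.17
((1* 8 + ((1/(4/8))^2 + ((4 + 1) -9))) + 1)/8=9/8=1.12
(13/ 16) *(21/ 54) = 91/ 288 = 0.32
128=128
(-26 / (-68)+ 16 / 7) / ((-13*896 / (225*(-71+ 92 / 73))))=727376625 / 202372352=3.59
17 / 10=1.70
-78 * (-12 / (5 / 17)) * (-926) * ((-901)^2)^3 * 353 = -2782653995481232152250457136 / 5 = -556530799096246430450091400.00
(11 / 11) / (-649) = -1 / 649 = -0.00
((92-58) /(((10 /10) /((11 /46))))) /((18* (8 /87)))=5423 /1104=4.91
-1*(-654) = 654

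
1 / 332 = 0.00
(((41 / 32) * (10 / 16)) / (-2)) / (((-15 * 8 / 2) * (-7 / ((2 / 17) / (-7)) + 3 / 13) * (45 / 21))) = 3731 / 499276800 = 0.00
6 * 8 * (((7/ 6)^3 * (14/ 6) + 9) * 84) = 461048/ 9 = 51227.56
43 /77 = 0.56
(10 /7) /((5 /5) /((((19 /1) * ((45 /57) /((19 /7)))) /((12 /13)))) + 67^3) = 650 /136847241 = 0.00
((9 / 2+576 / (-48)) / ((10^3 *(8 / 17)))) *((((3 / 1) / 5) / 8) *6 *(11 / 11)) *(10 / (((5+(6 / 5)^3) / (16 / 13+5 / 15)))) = -46665 / 2798848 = -0.02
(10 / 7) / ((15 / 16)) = 32 / 21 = 1.52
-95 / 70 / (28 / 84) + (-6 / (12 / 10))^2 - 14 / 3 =683 / 42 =16.26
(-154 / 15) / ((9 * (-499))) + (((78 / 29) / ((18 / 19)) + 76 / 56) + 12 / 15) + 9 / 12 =314445647 / 54700380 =5.75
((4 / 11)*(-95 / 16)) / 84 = -95 / 3696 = -0.03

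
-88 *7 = -616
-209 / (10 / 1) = -209 / 10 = -20.90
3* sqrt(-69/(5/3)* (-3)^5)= 81* sqrt(345)/5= 300.90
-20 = -20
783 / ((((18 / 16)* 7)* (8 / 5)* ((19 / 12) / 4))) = 20880 / 133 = 156.99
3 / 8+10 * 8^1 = 643 / 8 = 80.38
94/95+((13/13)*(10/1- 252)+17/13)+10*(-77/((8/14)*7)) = -1067541/2470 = -432.20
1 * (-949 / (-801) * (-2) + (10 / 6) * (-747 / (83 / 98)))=-1179368 / 801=-1472.37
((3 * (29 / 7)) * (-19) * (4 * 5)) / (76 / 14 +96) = -3306 / 71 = -46.56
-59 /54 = -1.09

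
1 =1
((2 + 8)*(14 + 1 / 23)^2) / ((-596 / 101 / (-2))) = 52686145 / 78821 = 668.43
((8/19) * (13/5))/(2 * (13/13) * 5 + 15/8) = 0.09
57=57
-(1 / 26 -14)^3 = 47832147 / 17576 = 2721.45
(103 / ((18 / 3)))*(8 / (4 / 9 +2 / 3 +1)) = 1236 / 19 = 65.05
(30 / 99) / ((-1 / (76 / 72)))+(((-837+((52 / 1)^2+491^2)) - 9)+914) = 72424246 / 297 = 243852.68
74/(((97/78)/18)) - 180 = 891.09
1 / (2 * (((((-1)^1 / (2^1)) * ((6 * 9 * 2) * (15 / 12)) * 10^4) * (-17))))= 1 / 22950000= 0.00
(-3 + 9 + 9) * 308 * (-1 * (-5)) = 23100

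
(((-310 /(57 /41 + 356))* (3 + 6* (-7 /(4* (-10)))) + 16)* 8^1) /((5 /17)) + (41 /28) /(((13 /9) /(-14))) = 123991195 /380978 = 325.46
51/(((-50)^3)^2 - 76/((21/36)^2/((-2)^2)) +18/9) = 833/255208318774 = 0.00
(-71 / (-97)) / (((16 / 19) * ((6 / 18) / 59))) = 238773 / 1552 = 153.85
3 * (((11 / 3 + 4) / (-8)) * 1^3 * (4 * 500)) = -5750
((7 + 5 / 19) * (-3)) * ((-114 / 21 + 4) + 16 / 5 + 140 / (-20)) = 75762 / 665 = 113.93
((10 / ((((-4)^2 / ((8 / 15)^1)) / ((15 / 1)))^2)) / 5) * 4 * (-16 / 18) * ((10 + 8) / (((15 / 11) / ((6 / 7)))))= -704 / 35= -20.11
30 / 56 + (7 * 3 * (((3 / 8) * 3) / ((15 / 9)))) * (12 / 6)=1011 / 35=28.89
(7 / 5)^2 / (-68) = -49 / 1700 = -0.03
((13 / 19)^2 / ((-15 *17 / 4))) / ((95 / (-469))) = 317044 / 8745225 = 0.04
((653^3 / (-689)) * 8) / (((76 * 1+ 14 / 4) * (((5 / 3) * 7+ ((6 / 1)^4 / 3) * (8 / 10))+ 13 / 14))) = -311858486240 / 2746845257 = -113.53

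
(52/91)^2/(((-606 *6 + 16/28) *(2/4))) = -4/22267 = -0.00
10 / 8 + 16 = 69 / 4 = 17.25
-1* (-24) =24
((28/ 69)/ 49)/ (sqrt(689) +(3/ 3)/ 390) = -520/ 16872300739 +202800 * sqrt(689)/ 16872300739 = 0.00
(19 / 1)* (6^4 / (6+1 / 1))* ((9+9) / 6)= 73872 / 7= 10553.14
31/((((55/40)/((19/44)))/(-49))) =-57722/121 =-477.04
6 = 6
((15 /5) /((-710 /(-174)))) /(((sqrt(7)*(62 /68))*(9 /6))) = 5916*sqrt(7) /77035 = 0.20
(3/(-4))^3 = -0.42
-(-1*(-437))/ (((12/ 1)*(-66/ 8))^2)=-437/ 9801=-0.04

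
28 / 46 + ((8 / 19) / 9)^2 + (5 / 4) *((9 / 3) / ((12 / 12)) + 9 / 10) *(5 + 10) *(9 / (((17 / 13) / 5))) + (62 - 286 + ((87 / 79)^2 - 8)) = 2286.18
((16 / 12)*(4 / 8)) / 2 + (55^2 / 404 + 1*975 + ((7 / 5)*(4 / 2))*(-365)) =-47485 / 1212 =-39.18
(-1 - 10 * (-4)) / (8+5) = 3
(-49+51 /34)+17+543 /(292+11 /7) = -39251 /1370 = -28.65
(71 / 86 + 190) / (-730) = -16411 / 62780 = -0.26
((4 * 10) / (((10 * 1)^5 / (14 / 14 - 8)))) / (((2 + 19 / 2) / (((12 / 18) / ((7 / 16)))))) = -16 / 43125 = -0.00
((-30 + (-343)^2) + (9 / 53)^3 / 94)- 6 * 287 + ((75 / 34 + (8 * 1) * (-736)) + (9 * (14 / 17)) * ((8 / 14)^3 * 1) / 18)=641220940636400 / 5828683427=110011.28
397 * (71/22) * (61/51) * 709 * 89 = 108496301107/1122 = 96699020.59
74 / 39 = 1.90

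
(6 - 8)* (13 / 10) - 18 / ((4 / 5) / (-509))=114499 / 10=11449.90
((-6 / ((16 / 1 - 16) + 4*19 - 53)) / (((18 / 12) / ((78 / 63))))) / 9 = -104 / 4347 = -0.02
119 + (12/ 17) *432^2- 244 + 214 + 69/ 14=131828.52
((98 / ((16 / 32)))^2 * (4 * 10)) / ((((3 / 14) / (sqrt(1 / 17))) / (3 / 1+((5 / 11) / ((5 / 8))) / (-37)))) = 26095220480 * sqrt(17) / 20757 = 5183473.06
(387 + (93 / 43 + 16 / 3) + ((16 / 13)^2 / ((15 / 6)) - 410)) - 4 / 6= -15.56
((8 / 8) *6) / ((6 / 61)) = 61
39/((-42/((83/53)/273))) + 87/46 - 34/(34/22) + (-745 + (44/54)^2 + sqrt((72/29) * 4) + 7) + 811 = 12 * sqrt(58)/29 + 2331771475/43543899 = 56.70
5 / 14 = 0.36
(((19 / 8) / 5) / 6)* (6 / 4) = 19 / 160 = 0.12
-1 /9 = -0.11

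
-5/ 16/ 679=-0.00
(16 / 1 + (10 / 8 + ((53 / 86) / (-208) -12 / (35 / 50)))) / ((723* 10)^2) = 2609 / 1309080689280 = 0.00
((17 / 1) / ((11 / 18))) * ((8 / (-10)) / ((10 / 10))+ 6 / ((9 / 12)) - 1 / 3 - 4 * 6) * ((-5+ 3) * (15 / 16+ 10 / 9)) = 257771 / 132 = 1952.81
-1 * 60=-60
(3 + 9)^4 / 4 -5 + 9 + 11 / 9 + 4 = 46739 / 9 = 5193.22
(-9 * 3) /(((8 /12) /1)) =-81 /2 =-40.50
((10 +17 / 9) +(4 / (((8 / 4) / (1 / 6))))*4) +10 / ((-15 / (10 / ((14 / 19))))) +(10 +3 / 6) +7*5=6259 / 126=49.67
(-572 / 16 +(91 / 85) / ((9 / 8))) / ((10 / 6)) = -106483 / 5100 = -20.88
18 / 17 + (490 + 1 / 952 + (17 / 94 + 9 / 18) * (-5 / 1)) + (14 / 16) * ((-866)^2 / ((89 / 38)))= 1117679989535 / 3982216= 280667.85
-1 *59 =-59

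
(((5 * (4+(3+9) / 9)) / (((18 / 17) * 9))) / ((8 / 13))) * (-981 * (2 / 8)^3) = -120445 / 1728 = -69.70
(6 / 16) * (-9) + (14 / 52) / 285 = -100007 / 29640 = -3.37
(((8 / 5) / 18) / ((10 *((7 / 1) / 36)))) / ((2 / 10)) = 8 / 35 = 0.23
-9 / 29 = -0.31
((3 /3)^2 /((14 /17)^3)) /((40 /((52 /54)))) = 63869 /1481760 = 0.04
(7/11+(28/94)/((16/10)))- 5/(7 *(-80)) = 48145/57904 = 0.83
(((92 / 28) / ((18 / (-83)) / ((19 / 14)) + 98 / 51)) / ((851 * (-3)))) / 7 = -26809 / 256891222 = -0.00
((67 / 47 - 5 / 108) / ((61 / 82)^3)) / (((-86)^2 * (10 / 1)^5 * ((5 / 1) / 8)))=482515921 / 66572988220125000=0.00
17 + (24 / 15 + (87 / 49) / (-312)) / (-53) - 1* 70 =-53.03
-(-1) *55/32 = 55/32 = 1.72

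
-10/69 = -0.14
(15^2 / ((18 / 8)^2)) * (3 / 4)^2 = 25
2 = 2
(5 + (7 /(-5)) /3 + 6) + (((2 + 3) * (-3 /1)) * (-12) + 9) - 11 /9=8924 /45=198.31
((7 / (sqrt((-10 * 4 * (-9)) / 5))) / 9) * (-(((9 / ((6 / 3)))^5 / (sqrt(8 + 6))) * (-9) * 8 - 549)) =sqrt(2) * (3416 + 59049 * sqrt(14)) / 96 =3305.09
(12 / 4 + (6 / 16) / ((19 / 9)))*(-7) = -3381 / 152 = -22.24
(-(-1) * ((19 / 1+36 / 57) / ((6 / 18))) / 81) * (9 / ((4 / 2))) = 373 / 114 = 3.27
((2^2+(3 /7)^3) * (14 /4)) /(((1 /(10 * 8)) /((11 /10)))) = 61556 /49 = 1256.24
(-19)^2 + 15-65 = 311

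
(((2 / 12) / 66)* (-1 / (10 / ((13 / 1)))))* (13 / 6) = -169 / 23760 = -0.01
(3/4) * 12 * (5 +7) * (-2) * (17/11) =-3672/11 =-333.82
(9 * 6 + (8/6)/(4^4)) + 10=12289/192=64.01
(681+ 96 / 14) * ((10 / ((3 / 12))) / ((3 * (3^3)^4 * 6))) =10700 / 3720087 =0.00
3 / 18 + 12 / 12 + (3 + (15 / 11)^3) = 53525 / 7986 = 6.70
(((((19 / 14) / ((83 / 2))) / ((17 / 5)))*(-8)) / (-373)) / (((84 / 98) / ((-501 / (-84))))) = 15865 / 11052363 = 0.00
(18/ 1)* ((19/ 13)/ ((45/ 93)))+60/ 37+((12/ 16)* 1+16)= 699767/ 9620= 72.74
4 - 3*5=-11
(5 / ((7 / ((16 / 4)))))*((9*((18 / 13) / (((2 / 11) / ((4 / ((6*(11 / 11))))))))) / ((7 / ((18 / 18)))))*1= 11880 / 637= 18.65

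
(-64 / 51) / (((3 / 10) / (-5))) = 3200 / 153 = 20.92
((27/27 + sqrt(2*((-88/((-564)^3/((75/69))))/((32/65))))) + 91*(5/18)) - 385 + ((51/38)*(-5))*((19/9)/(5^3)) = -80738/225 + 5*sqrt(4637490)/7316208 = -358.83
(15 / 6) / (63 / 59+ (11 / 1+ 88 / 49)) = 2891 / 16032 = 0.18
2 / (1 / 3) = 6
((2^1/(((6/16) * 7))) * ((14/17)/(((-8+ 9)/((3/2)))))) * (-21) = -336/17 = -19.76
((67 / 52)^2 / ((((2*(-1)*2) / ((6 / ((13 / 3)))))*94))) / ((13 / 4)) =-40401 / 21477872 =-0.00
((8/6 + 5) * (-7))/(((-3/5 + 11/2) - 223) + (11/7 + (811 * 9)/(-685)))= 255094/1307217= 0.20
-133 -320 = -453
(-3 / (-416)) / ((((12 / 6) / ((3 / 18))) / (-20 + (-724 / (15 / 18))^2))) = 4717459 / 10400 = 453.60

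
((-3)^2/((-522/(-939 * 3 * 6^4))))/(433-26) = 1825416/11803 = 154.66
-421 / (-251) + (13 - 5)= 2429 / 251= 9.68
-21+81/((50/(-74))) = -3522/25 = -140.88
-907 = -907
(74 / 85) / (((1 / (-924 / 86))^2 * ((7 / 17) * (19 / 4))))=9025632 / 175655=51.38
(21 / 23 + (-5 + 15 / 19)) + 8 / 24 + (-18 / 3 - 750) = -995002 / 1311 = -758.96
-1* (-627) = 627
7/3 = 2.33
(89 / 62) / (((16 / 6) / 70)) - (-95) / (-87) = 789455 / 21576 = 36.59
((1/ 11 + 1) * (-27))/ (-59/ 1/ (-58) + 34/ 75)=-1409400/ 70367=-20.03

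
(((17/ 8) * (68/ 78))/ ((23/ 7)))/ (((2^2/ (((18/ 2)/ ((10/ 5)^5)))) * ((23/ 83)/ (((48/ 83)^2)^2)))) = 62923392/ 3932179199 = 0.02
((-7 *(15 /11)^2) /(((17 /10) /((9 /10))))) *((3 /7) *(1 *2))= -12150 /2057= -5.91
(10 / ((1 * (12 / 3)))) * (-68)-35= -205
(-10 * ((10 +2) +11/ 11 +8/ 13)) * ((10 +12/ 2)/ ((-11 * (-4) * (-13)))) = 7080/ 1859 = 3.81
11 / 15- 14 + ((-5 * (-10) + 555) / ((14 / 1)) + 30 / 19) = 125791 / 3990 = 31.53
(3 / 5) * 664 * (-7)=-13944 / 5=-2788.80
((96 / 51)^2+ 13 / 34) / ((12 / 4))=2269 / 1734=1.31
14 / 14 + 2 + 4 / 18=29 / 9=3.22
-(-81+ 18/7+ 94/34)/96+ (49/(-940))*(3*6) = -100763/671160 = -0.15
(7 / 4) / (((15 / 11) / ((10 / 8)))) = 77 / 48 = 1.60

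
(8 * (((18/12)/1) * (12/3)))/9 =16/3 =5.33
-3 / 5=-0.60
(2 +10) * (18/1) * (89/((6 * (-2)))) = -1602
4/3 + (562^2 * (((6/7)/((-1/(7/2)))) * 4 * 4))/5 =-45481516/15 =-3032101.07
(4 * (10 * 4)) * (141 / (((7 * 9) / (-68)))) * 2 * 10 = -10227200 / 21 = -487009.52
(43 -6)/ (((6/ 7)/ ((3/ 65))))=1.99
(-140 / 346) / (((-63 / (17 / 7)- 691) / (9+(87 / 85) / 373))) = 999012 / 196619863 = 0.01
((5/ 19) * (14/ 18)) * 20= 700/ 171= 4.09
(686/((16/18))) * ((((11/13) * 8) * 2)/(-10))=-67914/65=-1044.83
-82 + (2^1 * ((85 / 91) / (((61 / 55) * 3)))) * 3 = -445832 / 5551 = -80.32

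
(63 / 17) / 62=63 / 1054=0.06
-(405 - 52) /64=-353 /64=-5.52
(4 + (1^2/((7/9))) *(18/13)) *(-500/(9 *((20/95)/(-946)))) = 1181790500/819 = 1442967.64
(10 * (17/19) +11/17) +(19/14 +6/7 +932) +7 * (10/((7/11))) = 4765323/4522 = 1053.81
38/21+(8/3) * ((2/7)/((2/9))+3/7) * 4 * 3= 170/3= 56.67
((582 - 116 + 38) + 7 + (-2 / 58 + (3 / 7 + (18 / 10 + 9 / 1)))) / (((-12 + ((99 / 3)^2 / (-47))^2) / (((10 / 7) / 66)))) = 0.02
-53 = -53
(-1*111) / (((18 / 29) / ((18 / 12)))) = -1073 / 4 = -268.25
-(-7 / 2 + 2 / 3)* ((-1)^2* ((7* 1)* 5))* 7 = 4165 / 6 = 694.17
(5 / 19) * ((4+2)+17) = 115 / 19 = 6.05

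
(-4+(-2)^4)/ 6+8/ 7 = 22/ 7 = 3.14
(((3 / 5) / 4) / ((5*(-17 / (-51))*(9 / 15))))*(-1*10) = -1.50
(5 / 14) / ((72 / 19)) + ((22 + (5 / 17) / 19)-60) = -37.89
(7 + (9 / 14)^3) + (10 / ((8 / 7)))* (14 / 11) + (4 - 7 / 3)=1817261 / 90552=20.07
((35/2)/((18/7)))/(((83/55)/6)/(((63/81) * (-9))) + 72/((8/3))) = 94325/373722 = 0.25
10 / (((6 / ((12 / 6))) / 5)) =50 / 3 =16.67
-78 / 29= -2.69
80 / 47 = 1.70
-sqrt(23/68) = -sqrt(391)/34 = -0.58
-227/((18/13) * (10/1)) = -16.39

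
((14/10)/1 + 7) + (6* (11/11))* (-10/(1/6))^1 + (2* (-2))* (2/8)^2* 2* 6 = -1773/5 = -354.60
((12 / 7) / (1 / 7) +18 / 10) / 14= 69 / 70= 0.99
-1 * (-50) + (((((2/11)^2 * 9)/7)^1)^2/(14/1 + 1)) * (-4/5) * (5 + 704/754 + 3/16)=338075003566/6761579825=50.00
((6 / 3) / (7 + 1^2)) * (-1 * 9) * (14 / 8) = -63 / 16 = -3.94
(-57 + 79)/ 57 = 22/ 57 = 0.39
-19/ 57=-1/ 3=-0.33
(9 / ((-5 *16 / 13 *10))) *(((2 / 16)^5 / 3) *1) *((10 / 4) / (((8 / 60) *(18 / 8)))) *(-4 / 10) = 13 / 2621440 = 0.00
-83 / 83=-1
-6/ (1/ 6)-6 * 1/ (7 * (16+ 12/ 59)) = -120633/ 3346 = -36.05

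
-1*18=-18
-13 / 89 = -0.15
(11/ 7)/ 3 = 0.52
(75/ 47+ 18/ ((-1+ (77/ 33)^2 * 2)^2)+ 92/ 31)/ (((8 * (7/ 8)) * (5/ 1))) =10958207/ 80786279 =0.14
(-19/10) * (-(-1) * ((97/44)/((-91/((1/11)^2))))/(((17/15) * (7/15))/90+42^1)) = 3732075/412111295596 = 0.00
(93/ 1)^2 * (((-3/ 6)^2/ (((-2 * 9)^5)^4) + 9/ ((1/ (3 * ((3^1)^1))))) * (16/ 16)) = 700569.00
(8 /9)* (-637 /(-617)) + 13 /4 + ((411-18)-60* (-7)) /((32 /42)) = 95176661 /88848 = 1071.23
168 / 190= 84 / 95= 0.88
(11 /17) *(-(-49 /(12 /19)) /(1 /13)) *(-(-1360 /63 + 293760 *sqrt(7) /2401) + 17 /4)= 7284277 /432- 3912480 *sqrt(7) /49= -194392.31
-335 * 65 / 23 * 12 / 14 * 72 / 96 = -195975 / 322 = -608.62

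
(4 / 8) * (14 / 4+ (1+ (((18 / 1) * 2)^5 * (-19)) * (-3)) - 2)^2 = 47515435155989876761 / 8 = 5939429394498734595.12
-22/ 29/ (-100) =11/ 1450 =0.01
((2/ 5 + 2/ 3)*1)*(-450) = -480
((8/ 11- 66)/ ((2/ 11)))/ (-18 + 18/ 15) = 1795/ 84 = 21.37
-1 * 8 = -8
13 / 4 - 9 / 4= 1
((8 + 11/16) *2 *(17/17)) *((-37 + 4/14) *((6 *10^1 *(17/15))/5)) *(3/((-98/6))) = 5465619/3430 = 1593.47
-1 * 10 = -10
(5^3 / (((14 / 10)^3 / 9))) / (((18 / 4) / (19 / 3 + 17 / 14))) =4953125 / 7203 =687.65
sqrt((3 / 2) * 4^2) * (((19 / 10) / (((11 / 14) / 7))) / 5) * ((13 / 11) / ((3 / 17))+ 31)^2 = 2881512032 * sqrt(6) / 299475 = 23568.69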